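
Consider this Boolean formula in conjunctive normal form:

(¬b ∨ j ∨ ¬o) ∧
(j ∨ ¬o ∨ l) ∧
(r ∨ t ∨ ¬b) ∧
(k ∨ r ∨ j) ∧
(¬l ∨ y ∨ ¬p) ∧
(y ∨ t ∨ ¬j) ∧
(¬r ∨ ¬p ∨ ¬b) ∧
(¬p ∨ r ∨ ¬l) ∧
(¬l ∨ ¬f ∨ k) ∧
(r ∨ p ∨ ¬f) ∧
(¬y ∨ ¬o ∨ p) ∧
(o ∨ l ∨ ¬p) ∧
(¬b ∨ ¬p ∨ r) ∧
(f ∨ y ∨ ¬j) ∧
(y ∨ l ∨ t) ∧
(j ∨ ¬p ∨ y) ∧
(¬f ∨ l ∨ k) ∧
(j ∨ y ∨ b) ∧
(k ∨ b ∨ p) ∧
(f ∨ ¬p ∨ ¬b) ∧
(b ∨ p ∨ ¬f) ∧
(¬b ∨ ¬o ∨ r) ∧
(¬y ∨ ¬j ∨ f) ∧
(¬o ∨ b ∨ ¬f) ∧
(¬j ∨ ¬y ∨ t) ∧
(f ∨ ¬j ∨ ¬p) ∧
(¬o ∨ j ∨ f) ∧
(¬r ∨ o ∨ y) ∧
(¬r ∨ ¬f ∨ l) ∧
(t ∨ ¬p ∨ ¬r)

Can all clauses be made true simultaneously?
Yes

Yes, the formula is satisfiable.

One satisfying assignment is: p=False, r=False, y=False, b=True, l=False, j=False, k=True, o=False, f=False, t=True

Verification: With this assignment, all 30 clauses evaluate to true.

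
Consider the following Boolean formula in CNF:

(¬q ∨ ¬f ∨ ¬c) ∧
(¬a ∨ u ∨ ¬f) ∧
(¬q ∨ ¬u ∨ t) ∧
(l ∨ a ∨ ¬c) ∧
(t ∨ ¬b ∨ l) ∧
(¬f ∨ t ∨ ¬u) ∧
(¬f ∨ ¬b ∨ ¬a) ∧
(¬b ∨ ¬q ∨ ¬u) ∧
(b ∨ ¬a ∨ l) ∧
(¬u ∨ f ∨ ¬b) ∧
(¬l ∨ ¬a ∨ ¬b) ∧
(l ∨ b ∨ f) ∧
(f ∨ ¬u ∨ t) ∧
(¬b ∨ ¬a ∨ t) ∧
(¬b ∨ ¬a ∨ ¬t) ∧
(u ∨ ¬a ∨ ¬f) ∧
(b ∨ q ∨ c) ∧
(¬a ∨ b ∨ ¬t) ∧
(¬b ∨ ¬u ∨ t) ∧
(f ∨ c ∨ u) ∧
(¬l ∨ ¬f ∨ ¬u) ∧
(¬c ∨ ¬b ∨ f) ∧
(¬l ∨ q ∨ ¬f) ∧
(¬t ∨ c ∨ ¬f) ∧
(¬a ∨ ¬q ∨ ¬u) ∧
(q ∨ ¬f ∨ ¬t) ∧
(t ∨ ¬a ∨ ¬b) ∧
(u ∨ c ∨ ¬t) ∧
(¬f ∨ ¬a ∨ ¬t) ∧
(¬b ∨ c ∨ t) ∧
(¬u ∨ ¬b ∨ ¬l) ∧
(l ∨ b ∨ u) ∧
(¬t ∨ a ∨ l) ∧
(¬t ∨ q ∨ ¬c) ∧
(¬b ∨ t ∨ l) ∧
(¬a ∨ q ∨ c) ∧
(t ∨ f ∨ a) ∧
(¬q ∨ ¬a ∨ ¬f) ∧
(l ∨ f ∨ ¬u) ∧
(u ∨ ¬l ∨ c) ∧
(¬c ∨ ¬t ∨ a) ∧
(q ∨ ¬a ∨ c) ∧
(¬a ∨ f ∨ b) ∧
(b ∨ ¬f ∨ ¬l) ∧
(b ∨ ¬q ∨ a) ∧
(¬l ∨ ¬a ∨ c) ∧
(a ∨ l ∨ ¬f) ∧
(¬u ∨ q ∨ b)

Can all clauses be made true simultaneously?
No

No, the formula is not satisfiable.

No assignment of truth values to the variables can make all 48 clauses true simultaneously.

The formula is UNSAT (unsatisfiable).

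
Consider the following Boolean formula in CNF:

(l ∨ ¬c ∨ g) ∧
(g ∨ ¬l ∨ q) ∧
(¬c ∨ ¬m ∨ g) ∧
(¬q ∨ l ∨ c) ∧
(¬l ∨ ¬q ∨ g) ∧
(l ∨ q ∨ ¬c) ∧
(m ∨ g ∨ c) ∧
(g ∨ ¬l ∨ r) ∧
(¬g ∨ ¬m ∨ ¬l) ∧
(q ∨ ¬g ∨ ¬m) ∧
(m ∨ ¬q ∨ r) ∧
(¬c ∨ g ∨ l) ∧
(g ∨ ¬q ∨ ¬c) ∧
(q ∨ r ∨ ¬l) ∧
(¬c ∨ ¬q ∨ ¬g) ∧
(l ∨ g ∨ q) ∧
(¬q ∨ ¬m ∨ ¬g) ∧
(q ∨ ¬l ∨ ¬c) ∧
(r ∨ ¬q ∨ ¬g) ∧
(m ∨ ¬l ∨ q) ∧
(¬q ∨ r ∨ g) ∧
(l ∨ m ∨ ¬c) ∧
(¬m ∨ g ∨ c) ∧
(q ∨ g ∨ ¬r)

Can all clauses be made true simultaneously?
Yes

Yes, the formula is satisfiable.

One satisfying assignment is: g=True, m=False, l=False, r=False, q=False, c=False

Verification: With this assignment, all 24 clauses evaluate to true.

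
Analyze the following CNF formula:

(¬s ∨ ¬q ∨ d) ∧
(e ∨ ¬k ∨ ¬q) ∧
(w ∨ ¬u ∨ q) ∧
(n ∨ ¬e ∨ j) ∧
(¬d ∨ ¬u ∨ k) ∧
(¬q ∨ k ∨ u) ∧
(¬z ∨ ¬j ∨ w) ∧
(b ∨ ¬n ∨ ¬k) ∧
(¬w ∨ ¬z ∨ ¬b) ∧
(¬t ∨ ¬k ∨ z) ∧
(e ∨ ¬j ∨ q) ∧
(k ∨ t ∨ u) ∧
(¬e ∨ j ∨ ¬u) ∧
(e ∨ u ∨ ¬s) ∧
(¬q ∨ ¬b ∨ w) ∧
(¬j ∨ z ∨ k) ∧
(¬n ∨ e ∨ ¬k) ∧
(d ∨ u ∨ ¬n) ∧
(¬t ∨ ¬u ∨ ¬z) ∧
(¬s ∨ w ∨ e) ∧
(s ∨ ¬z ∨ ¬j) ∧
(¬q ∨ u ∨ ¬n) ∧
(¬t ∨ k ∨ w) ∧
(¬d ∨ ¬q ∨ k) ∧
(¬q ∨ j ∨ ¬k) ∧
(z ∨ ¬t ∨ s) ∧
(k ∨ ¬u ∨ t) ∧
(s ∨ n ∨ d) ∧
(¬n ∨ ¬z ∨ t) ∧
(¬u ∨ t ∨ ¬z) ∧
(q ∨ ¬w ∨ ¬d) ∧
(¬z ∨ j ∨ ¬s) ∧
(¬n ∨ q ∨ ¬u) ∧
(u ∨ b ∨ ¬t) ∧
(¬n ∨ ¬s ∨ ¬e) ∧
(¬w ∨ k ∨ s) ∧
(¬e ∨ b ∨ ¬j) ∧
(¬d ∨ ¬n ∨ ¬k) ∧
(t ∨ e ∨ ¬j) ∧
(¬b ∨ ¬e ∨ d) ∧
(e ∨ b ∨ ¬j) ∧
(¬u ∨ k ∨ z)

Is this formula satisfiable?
Yes

Yes, the formula is satisfiable.

One satisfying assignment is: k=True, b=False, e=False, t=False, j=False, z=False, n=False, d=True, q=False, u=False, w=False, s=False

Verification: With this assignment, all 42 clauses evaluate to true.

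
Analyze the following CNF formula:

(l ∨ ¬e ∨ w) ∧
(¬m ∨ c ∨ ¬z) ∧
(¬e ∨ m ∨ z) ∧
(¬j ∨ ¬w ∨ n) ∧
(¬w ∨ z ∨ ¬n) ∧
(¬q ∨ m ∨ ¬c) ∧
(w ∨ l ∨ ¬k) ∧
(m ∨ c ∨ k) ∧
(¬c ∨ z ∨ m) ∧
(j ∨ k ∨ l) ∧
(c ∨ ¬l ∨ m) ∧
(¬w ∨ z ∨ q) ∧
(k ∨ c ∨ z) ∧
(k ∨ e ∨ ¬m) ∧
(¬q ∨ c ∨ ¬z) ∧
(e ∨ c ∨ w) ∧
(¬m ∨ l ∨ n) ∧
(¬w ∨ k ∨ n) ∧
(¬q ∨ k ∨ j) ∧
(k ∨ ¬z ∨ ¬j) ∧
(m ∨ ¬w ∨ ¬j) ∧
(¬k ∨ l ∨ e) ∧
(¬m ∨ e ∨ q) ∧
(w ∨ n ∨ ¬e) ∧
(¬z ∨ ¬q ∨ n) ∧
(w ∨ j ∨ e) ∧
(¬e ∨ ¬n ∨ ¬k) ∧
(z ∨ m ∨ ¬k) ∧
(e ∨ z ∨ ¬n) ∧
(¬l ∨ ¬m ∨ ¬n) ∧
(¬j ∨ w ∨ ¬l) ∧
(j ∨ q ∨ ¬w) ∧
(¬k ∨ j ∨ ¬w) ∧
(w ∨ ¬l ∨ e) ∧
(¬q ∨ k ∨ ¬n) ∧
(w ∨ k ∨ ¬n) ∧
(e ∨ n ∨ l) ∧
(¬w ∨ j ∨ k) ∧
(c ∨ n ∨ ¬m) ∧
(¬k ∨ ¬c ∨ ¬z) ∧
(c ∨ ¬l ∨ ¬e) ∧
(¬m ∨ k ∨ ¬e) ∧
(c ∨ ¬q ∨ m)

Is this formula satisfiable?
No

No, the formula is not satisfiable.

No assignment of truth values to the variables can make all 43 clauses true simultaneously.

The formula is UNSAT (unsatisfiable).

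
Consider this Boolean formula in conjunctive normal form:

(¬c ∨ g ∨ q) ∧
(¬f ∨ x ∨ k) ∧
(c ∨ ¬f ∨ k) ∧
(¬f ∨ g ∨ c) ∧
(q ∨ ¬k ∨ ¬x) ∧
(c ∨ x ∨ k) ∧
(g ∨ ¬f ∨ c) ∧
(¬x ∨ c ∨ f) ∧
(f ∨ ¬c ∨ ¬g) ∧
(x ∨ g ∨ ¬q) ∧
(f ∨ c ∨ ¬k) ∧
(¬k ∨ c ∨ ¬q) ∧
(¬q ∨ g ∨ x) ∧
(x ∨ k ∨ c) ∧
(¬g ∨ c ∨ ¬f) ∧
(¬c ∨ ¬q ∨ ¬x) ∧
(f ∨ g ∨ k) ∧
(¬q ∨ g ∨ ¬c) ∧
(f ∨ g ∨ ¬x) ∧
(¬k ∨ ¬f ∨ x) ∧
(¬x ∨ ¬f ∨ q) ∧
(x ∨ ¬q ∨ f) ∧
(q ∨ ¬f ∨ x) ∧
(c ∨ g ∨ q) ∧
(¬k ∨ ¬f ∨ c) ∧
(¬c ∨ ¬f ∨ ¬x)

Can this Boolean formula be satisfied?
No

No, the formula is not satisfiable.

No assignment of truth values to the variables can make all 26 clauses true simultaneously.

The formula is UNSAT (unsatisfiable).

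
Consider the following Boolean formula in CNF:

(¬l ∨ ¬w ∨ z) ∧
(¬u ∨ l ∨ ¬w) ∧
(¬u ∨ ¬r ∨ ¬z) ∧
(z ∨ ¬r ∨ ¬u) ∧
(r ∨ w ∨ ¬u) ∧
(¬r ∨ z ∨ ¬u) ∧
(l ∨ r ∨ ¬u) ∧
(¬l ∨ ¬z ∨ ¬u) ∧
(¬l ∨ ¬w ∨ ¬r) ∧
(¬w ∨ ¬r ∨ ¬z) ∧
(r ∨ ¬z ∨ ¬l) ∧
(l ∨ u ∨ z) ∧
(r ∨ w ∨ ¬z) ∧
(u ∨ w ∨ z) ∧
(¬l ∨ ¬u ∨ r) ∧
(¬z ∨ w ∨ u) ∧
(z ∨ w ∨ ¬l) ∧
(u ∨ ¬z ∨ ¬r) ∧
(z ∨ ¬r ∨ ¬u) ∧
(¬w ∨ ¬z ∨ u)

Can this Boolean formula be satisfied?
No

No, the formula is not satisfiable.

No assignment of truth values to the variables can make all 20 clauses true simultaneously.

The formula is UNSAT (unsatisfiable).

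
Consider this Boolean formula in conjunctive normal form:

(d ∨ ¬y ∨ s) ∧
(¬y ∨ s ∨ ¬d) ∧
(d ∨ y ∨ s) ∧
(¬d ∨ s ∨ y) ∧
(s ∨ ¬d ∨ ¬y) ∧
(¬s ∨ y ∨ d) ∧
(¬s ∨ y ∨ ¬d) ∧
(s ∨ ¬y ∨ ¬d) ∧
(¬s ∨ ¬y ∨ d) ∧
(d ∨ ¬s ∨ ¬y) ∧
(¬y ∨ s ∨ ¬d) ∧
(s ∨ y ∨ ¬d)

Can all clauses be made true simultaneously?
Yes

Yes, the formula is satisfiable.

One satisfying assignment is: d=True, s=True, y=True

Verification: With this assignment, all 12 clauses evaluate to true.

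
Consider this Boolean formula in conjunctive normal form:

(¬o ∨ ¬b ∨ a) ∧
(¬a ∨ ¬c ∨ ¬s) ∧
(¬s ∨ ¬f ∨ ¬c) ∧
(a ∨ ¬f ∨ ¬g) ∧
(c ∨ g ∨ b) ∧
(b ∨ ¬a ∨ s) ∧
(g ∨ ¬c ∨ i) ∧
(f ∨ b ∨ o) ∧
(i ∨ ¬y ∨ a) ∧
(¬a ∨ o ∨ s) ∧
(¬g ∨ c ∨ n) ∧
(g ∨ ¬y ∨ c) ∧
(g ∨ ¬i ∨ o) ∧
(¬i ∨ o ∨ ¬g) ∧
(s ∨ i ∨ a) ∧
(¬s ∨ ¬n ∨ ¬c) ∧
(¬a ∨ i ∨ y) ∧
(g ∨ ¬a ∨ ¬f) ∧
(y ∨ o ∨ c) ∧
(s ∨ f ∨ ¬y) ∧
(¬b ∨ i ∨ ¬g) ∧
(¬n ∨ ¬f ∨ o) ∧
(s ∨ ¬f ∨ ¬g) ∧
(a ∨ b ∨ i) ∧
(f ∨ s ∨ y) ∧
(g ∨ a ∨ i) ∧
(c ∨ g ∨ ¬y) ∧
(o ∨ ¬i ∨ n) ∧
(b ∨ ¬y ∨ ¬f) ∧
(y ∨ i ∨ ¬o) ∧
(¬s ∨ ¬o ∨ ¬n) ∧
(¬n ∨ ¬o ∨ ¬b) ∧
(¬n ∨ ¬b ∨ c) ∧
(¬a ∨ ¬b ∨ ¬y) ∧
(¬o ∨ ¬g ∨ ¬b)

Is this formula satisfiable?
Yes

Yes, the formula is satisfiable.

One satisfying assignment is: f=False, a=False, s=True, c=True, i=True, n=False, b=False, o=True, y=False, g=False

Verification: With this assignment, all 35 clauses evaluate to true.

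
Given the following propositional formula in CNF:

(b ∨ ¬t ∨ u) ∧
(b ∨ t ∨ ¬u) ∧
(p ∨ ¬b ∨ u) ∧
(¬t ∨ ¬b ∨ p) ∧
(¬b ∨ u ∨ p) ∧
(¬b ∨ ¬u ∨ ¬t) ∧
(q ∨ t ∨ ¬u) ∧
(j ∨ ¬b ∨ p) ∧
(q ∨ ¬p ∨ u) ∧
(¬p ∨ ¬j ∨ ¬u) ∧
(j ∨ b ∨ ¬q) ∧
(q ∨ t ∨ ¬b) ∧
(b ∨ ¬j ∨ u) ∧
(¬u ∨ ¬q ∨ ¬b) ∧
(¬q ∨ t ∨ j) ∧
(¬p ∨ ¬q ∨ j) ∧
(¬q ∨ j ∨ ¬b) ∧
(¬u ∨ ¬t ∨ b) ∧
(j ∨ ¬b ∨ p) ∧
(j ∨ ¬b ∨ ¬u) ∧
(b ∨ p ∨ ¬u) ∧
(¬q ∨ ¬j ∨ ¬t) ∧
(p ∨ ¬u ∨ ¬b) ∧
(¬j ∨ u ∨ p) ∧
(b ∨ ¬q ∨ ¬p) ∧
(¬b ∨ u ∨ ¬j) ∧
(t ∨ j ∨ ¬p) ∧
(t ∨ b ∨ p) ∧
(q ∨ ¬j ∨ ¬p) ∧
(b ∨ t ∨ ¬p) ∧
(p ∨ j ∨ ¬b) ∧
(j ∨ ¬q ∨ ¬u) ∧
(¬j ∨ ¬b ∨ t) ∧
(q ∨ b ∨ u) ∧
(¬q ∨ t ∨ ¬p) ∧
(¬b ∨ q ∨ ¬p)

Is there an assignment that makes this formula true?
No

No, the formula is not satisfiable.

No assignment of truth values to the variables can make all 36 clauses true simultaneously.

The formula is UNSAT (unsatisfiable).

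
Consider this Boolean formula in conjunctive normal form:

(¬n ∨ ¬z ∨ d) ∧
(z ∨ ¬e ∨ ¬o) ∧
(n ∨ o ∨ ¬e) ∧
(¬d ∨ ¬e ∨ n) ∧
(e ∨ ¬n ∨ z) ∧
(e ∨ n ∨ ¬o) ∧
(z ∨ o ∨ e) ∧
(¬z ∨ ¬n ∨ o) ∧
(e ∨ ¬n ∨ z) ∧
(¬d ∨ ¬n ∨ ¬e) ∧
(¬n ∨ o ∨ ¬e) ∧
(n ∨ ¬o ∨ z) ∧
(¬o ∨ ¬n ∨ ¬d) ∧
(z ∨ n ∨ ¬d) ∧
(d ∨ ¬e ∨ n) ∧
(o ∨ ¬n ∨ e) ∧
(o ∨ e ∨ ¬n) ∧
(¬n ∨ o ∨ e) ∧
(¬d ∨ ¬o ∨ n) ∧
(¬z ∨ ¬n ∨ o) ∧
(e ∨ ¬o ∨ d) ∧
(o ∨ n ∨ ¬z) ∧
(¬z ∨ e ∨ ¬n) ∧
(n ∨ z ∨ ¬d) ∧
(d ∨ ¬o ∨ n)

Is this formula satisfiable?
No

No, the formula is not satisfiable.

No assignment of truth values to the variables can make all 25 clauses true simultaneously.

The formula is UNSAT (unsatisfiable).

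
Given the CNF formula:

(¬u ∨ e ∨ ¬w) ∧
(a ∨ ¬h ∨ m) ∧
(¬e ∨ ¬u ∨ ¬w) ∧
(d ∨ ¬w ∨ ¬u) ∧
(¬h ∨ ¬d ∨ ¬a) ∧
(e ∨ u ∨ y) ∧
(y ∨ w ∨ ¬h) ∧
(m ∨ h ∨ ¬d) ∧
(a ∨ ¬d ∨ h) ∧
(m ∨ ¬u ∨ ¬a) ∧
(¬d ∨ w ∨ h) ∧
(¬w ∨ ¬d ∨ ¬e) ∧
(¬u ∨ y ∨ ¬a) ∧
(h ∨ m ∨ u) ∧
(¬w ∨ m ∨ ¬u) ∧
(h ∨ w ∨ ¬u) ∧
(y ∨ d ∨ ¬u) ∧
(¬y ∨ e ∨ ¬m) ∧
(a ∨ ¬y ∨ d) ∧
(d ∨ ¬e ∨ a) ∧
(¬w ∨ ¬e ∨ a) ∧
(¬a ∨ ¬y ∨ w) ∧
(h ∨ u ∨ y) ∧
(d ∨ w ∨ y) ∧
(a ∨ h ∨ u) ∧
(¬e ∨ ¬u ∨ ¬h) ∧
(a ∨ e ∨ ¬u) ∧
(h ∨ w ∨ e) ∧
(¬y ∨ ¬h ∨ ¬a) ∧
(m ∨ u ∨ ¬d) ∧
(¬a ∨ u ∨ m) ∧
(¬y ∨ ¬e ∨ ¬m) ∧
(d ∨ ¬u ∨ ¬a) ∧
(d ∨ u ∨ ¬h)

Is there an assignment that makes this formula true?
No

No, the formula is not satisfiable.

No assignment of truth values to the variables can make all 34 clauses true simultaneously.

The formula is UNSAT (unsatisfiable).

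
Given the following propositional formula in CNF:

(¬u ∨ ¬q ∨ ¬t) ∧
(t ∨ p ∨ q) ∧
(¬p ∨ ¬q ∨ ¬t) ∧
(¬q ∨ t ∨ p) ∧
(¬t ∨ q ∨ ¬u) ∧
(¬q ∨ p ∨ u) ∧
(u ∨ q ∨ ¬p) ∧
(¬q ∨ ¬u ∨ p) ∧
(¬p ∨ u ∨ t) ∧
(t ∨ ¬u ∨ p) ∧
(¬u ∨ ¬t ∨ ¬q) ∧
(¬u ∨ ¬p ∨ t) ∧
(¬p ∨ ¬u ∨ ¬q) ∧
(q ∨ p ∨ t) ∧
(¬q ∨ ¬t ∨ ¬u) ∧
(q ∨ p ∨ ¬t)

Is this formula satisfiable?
No

No, the formula is not satisfiable.

No assignment of truth values to the variables can make all 16 clauses true simultaneously.

The formula is UNSAT (unsatisfiable).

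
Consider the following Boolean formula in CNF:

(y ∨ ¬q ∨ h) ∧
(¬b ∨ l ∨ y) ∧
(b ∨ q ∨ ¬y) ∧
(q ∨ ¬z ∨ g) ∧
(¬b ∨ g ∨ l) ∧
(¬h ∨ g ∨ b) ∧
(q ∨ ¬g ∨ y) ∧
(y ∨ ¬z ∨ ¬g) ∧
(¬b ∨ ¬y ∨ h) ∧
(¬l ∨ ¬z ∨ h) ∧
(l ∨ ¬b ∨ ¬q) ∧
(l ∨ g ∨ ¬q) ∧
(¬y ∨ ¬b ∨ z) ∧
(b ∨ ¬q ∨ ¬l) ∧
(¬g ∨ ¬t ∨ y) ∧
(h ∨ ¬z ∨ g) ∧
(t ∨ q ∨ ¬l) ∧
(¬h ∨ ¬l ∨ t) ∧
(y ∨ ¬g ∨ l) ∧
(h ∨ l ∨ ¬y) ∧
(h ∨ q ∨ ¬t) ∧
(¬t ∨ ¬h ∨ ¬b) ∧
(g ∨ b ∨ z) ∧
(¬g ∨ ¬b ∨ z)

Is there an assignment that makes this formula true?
Yes

Yes, the formula is satisfiable.

One satisfying assignment is: l=False, t=False, y=True, b=True, q=False, z=True, g=True, h=True

Verification: With this assignment, all 24 clauses evaluate to true.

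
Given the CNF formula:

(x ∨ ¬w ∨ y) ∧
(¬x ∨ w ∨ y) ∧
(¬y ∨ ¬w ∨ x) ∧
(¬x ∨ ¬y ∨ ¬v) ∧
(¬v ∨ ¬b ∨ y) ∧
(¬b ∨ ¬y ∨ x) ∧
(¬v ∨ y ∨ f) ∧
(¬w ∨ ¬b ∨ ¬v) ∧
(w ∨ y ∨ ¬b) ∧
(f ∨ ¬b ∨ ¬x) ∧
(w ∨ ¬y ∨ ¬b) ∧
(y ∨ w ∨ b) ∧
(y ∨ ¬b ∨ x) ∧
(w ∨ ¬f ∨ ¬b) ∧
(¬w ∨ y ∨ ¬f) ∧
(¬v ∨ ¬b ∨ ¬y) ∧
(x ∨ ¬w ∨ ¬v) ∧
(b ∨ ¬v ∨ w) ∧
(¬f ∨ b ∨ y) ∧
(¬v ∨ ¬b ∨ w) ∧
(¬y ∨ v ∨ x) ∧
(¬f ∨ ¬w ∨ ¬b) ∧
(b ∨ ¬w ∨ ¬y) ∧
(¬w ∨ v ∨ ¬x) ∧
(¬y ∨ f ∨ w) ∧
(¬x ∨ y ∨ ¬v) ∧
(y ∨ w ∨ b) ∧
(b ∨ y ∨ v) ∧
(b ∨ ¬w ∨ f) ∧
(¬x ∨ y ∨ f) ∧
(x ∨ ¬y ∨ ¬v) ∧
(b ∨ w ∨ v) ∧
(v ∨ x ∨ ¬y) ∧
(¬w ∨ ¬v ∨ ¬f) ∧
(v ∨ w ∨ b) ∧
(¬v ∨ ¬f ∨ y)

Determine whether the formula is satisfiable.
No

No, the formula is not satisfiable.

No assignment of truth values to the variables can make all 36 clauses true simultaneously.

The formula is UNSAT (unsatisfiable).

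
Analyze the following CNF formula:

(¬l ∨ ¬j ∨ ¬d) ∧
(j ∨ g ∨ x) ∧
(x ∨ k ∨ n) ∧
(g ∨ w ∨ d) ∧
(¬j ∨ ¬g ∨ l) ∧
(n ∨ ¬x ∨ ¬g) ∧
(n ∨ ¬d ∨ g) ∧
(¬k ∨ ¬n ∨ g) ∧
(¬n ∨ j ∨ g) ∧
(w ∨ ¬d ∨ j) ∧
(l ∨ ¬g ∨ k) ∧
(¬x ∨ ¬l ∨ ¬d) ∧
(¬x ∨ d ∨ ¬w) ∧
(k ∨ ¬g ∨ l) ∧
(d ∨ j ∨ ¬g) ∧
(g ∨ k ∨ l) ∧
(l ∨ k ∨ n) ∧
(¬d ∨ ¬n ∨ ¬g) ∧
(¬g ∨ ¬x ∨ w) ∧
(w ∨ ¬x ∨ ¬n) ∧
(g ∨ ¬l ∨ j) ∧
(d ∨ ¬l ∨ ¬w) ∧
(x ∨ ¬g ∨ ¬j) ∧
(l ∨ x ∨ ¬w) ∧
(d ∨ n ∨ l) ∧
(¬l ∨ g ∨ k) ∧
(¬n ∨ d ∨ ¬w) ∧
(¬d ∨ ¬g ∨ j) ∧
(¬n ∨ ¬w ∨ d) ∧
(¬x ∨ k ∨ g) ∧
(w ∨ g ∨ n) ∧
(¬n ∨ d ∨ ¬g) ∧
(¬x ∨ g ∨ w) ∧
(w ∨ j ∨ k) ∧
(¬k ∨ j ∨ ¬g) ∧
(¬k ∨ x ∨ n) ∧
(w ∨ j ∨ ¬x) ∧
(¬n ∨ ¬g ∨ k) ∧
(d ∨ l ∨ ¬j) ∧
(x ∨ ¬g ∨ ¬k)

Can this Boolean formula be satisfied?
No

No, the formula is not satisfiable.

No assignment of truth values to the variables can make all 40 clauses true simultaneously.

The formula is UNSAT (unsatisfiable).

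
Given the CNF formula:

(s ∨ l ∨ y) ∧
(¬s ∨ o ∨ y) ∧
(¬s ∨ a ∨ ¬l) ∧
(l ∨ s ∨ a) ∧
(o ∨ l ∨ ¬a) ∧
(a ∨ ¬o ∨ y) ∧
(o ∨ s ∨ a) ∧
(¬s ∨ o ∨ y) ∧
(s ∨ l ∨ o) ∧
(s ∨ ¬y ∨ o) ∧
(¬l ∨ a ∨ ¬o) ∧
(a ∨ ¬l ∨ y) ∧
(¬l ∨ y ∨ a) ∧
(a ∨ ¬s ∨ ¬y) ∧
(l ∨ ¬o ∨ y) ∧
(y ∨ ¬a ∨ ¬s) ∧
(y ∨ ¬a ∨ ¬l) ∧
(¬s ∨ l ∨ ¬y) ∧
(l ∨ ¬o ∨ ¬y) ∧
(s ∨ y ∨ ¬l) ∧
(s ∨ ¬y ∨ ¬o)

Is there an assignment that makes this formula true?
Yes

Yes, the formula is satisfiable.

One satisfying assignment is: y=True, o=False, l=True, a=True, s=True

Verification: With this assignment, all 21 clauses evaluate to true.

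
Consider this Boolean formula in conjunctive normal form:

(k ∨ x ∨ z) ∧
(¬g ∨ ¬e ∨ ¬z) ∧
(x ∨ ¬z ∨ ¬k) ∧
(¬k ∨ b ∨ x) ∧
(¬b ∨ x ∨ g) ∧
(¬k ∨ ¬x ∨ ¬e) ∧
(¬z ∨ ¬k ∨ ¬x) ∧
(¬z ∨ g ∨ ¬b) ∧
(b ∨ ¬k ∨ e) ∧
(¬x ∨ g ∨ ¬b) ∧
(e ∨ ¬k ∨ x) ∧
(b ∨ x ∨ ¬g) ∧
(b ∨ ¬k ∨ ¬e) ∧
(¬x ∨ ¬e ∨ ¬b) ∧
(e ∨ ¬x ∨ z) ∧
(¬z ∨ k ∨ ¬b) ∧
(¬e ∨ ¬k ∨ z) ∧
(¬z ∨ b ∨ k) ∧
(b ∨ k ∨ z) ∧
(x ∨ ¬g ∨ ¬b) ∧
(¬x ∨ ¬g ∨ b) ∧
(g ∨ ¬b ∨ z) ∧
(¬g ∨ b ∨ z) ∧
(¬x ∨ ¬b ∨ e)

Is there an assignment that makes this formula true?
No

No, the formula is not satisfiable.

No assignment of truth values to the variables can make all 24 clauses true simultaneously.

The formula is UNSAT (unsatisfiable).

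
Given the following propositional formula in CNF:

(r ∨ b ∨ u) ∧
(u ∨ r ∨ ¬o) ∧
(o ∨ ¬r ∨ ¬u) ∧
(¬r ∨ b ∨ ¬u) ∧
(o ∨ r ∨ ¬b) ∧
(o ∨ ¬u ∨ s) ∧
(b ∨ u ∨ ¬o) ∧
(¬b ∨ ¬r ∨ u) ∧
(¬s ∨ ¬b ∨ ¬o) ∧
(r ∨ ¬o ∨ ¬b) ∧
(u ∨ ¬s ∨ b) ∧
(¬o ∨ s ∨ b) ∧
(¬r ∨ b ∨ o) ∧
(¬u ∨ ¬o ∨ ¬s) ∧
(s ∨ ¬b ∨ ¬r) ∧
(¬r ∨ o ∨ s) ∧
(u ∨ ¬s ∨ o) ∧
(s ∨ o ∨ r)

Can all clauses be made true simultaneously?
Yes

Yes, the formula is satisfiable.

One satisfying assignment is: s=True, o=False, r=False, b=False, u=True

Verification: With this assignment, all 18 clauses evaluate to true.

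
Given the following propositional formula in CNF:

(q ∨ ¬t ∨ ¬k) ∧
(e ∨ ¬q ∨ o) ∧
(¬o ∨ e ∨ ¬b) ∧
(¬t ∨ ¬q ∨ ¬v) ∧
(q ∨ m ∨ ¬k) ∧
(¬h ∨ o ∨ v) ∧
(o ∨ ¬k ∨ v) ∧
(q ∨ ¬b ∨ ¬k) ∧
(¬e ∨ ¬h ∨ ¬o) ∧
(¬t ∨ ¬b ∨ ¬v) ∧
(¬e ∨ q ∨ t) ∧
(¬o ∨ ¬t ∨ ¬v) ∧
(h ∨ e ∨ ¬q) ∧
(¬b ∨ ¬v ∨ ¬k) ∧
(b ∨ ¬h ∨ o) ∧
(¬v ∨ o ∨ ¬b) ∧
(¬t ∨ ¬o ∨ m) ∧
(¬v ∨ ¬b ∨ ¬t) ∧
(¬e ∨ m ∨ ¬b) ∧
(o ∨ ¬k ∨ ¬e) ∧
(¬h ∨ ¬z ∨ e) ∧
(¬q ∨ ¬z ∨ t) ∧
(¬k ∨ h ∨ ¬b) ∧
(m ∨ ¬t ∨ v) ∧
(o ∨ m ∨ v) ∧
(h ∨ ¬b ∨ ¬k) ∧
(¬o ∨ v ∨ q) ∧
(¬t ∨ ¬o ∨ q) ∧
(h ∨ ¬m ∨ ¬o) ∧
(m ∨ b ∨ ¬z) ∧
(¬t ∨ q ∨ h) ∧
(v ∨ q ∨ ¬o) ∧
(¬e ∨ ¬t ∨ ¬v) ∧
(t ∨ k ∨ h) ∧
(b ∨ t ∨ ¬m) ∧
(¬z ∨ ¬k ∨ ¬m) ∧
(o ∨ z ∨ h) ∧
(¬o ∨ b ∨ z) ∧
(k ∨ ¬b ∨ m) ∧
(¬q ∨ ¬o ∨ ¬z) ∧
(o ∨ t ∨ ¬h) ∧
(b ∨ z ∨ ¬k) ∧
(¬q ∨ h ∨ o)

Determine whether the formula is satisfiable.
No

No, the formula is not satisfiable.

No assignment of truth values to the variables can make all 43 clauses true simultaneously.

The formula is UNSAT (unsatisfiable).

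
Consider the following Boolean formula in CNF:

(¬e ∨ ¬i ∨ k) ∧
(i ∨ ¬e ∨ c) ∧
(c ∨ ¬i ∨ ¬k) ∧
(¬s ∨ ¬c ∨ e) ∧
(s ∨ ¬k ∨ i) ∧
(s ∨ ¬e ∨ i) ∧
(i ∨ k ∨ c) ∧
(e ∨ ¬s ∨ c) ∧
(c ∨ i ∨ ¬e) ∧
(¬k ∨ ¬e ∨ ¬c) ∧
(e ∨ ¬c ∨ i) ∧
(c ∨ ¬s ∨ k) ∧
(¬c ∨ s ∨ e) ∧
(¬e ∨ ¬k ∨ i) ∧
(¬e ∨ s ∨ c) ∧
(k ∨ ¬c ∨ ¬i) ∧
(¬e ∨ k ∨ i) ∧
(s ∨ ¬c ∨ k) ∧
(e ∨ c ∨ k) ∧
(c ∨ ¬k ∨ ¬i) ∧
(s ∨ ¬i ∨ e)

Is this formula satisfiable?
No

No, the formula is not satisfiable.

No assignment of truth values to the variables can make all 21 clauses true simultaneously.

The formula is UNSAT (unsatisfiable).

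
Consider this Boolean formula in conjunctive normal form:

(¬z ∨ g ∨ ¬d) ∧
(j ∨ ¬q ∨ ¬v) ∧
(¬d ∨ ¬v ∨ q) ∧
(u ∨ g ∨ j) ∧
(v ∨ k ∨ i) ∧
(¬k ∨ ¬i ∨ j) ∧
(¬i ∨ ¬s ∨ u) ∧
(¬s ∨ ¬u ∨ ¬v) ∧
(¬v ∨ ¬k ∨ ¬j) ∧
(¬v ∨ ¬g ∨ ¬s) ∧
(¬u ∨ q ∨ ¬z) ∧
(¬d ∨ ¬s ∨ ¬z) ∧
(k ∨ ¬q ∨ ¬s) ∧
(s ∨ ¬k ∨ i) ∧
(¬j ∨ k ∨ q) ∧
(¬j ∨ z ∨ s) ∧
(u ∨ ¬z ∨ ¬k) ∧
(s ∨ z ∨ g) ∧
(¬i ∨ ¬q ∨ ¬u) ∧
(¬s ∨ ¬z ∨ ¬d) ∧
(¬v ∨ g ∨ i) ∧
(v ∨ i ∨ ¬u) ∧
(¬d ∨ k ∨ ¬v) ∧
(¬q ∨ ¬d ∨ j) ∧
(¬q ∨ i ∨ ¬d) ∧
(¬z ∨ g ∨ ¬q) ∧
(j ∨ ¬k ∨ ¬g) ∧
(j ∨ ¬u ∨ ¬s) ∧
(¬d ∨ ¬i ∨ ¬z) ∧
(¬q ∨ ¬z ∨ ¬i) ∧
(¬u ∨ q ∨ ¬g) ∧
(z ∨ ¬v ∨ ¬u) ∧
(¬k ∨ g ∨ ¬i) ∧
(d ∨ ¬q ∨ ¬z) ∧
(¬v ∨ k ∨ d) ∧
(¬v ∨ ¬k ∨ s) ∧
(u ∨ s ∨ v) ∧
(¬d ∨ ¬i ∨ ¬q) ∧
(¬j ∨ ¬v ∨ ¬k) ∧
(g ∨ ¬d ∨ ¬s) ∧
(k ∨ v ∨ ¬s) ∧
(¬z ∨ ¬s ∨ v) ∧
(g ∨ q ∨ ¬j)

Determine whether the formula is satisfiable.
Yes

Yes, the formula is satisfiable.

One satisfying assignment is: k=True, i=False, v=False, s=True, g=True, j=True, z=False, u=False, d=True, q=False

Verification: With this assignment, all 43 clauses evaluate to true.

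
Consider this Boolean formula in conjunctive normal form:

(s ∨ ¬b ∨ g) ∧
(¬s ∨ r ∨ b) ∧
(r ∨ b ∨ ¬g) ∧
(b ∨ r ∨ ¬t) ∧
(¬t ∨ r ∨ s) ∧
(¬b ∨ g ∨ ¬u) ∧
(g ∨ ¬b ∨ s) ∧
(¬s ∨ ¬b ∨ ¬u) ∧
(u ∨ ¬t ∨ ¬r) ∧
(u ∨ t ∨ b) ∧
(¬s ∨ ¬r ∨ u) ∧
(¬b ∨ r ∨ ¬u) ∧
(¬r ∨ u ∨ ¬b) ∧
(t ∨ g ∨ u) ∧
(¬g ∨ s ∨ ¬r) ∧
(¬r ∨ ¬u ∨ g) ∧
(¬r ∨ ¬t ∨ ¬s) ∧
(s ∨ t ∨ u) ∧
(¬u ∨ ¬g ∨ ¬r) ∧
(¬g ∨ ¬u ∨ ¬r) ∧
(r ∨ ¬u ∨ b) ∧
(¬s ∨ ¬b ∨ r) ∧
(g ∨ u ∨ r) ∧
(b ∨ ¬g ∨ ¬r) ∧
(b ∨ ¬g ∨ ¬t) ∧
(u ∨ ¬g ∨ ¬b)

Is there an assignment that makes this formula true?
No

No, the formula is not satisfiable.

No assignment of truth values to the variables can make all 26 clauses true simultaneously.

The formula is UNSAT (unsatisfiable).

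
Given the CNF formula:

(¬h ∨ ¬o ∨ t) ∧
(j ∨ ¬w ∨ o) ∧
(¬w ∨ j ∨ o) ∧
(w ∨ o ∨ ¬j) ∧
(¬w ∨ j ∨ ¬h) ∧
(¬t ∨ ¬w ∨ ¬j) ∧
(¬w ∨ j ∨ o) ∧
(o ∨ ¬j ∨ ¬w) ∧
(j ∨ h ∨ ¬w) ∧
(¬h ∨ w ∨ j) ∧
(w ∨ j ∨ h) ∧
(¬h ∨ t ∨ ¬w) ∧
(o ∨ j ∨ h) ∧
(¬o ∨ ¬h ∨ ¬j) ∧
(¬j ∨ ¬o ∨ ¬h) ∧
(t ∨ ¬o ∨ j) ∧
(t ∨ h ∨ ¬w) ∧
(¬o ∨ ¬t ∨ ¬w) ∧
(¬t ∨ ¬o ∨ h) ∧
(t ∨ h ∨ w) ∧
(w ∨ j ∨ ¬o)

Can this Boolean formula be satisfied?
No

No, the formula is not satisfiable.

No assignment of truth values to the variables can make all 21 clauses true simultaneously.

The formula is UNSAT (unsatisfiable).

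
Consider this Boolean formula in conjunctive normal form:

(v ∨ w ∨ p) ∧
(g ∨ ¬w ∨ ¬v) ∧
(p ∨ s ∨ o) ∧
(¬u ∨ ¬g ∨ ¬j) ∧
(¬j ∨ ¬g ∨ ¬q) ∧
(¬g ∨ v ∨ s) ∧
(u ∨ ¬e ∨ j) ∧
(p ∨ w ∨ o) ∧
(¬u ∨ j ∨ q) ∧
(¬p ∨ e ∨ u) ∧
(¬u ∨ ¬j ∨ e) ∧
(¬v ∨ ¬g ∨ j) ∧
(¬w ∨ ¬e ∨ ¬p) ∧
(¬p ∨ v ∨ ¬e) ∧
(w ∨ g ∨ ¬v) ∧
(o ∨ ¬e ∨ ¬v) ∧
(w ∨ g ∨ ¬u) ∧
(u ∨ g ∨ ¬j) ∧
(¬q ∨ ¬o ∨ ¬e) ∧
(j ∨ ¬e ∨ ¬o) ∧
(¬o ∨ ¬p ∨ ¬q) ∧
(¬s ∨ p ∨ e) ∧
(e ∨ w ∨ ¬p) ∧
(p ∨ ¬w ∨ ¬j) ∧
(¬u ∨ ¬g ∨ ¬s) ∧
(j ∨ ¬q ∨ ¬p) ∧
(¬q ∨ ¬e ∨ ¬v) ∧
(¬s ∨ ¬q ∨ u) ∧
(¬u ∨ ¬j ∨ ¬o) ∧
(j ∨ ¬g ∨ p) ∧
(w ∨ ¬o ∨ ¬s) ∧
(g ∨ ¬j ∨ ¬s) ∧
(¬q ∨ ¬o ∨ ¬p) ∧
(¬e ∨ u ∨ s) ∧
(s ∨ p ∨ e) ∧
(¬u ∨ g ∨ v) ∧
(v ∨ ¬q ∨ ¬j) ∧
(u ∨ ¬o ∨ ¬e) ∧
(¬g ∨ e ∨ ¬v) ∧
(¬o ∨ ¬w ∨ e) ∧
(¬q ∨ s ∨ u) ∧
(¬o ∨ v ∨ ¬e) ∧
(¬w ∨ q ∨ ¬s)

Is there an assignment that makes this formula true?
No

No, the formula is not satisfiable.

No assignment of truth values to the variables can make all 43 clauses true simultaneously.

The formula is UNSAT (unsatisfiable).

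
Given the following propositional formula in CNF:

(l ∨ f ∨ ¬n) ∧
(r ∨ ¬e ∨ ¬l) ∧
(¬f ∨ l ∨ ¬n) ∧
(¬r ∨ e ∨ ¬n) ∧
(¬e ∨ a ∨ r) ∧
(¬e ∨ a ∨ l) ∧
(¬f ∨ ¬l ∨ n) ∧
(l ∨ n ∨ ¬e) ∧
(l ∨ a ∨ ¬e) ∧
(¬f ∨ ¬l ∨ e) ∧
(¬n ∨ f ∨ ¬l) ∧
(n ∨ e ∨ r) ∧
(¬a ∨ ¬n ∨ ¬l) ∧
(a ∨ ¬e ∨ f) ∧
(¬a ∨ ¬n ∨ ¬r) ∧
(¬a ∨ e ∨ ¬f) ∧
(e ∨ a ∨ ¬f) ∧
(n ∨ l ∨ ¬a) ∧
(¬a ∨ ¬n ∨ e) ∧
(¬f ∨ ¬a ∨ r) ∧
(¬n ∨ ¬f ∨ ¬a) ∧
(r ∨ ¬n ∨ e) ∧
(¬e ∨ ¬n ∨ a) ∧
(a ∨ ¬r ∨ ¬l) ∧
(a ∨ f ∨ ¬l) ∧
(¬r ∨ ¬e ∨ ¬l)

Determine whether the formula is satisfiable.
Yes

Yes, the formula is satisfiable.

One satisfying assignment is: n=False, f=False, l=False, e=False, r=True, a=False

Verification: With this assignment, all 26 clauses evaluate to true.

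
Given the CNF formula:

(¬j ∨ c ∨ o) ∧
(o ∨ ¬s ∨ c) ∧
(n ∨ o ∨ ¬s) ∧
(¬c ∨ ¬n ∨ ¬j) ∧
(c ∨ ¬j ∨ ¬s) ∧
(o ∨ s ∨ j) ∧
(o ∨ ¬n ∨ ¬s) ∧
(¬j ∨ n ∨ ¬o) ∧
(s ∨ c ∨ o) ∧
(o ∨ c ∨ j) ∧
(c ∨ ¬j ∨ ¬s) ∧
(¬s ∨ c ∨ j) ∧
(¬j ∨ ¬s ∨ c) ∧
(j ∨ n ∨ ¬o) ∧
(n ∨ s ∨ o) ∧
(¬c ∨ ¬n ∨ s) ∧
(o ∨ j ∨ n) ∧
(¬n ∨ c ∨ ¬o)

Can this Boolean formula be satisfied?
Yes

Yes, the formula is satisfiable.

One satisfying assignment is: n=True, j=False, c=True, s=True, o=True

Verification: With this assignment, all 18 clauses evaluate to true.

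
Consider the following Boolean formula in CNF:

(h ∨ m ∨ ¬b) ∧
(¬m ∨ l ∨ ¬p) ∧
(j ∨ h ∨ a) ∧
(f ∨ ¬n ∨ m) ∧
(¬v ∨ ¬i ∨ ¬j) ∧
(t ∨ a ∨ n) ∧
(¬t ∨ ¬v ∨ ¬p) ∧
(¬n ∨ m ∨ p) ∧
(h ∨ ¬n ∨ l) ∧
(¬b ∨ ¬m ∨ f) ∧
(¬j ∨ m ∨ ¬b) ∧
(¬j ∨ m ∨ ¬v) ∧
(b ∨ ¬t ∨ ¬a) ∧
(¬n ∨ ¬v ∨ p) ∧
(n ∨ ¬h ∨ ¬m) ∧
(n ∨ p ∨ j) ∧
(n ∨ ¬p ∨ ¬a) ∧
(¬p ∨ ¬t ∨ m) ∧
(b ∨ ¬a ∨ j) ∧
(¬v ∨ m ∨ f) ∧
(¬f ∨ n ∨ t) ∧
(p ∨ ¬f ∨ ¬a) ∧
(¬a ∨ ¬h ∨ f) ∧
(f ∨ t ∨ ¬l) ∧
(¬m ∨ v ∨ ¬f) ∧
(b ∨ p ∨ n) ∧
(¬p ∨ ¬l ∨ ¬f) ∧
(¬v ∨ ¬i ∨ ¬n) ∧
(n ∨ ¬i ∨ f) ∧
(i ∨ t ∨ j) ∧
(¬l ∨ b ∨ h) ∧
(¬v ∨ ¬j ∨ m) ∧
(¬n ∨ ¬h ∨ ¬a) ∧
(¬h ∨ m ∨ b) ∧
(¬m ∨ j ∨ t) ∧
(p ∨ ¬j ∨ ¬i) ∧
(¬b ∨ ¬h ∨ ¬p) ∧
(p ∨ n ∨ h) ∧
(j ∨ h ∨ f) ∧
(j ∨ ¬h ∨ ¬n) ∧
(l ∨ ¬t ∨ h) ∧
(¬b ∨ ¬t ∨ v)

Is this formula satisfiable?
Yes

Yes, the formula is satisfiable.

One satisfying assignment is: f=False, i=False, l=False, b=False, a=False, j=True, n=True, v=False, t=False, p=False, h=True, m=True

Verification: With this assignment, all 42 clauses evaluate to true.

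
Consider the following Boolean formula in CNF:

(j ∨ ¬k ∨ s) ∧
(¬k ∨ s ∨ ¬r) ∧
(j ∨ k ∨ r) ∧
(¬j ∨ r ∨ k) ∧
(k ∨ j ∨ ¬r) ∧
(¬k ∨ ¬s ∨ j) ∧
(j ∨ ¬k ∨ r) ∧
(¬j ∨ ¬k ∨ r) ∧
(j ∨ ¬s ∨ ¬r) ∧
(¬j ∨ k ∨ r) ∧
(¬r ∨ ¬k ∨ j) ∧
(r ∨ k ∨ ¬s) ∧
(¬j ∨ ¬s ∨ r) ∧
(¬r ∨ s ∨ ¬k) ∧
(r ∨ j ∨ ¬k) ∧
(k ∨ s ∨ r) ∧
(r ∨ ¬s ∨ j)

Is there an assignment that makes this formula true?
Yes

Yes, the formula is satisfiable.

One satisfying assignment is: s=True, r=True, j=True, k=True

Verification: With this assignment, all 17 clauses evaluate to true.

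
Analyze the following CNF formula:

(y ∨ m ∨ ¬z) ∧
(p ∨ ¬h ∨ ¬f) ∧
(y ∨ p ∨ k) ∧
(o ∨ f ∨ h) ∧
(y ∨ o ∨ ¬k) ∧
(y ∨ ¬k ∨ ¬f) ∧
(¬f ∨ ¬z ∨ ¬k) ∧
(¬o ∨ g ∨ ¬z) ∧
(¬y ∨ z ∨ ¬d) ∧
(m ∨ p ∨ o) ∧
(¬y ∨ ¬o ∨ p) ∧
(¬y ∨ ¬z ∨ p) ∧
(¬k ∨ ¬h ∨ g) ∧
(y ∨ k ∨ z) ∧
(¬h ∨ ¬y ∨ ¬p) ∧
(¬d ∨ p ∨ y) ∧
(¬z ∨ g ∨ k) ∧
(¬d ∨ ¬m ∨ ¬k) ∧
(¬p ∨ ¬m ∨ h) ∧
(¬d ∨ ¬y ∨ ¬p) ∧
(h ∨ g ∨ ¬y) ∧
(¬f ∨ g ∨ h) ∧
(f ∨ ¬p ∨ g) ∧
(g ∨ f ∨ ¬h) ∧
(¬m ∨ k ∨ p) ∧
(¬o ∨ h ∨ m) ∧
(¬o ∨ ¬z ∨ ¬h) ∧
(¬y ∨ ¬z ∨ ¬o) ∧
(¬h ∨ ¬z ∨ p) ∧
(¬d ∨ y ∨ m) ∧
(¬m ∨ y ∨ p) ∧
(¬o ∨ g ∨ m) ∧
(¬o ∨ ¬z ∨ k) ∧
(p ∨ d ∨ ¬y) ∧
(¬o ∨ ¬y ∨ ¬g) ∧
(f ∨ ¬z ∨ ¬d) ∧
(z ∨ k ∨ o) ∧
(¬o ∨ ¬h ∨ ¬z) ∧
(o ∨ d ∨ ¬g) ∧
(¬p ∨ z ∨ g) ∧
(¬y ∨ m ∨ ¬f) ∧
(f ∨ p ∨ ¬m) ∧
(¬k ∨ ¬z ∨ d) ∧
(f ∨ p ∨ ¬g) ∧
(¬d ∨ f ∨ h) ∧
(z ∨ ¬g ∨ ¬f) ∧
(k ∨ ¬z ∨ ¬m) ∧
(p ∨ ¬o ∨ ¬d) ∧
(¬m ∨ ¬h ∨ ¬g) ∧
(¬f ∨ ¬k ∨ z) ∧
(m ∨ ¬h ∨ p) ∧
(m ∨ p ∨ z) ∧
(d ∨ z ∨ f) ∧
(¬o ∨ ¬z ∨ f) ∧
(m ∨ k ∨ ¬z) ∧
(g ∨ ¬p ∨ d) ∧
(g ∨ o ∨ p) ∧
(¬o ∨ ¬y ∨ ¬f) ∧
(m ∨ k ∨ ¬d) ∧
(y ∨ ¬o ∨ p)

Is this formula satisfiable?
No

No, the formula is not satisfiable.

No assignment of truth values to the variables can make all 60 clauses true simultaneously.

The formula is UNSAT (unsatisfiable).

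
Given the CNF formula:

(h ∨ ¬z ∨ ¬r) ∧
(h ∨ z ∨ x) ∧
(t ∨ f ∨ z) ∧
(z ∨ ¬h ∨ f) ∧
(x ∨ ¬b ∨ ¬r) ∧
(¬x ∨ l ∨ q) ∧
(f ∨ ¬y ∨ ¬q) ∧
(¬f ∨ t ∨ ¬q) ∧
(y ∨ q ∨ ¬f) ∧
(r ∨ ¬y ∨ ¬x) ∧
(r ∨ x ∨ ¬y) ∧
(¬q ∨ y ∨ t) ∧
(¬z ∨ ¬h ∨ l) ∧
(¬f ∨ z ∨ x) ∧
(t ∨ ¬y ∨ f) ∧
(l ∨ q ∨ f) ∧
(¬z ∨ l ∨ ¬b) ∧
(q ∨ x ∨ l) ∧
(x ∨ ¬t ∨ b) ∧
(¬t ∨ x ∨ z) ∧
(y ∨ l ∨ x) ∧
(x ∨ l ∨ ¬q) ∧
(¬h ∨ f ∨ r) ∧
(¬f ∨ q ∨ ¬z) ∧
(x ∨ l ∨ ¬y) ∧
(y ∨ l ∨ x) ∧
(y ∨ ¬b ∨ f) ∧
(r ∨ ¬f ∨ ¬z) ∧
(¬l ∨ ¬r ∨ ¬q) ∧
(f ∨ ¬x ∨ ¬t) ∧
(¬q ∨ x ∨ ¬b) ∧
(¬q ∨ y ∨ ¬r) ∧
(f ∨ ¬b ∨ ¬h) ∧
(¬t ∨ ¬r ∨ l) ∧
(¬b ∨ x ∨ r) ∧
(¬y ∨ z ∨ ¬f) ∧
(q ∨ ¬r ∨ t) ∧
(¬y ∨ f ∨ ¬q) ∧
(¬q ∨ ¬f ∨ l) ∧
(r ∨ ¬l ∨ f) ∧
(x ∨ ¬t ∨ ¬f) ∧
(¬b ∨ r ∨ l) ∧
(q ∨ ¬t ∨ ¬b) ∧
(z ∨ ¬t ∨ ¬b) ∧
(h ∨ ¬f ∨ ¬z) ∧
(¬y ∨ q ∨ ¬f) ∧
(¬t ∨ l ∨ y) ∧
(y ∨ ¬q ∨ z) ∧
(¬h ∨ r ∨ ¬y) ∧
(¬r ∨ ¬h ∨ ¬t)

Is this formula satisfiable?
No

No, the formula is not satisfiable.

No assignment of truth values to the variables can make all 50 clauses true simultaneously.

The formula is UNSAT (unsatisfiable).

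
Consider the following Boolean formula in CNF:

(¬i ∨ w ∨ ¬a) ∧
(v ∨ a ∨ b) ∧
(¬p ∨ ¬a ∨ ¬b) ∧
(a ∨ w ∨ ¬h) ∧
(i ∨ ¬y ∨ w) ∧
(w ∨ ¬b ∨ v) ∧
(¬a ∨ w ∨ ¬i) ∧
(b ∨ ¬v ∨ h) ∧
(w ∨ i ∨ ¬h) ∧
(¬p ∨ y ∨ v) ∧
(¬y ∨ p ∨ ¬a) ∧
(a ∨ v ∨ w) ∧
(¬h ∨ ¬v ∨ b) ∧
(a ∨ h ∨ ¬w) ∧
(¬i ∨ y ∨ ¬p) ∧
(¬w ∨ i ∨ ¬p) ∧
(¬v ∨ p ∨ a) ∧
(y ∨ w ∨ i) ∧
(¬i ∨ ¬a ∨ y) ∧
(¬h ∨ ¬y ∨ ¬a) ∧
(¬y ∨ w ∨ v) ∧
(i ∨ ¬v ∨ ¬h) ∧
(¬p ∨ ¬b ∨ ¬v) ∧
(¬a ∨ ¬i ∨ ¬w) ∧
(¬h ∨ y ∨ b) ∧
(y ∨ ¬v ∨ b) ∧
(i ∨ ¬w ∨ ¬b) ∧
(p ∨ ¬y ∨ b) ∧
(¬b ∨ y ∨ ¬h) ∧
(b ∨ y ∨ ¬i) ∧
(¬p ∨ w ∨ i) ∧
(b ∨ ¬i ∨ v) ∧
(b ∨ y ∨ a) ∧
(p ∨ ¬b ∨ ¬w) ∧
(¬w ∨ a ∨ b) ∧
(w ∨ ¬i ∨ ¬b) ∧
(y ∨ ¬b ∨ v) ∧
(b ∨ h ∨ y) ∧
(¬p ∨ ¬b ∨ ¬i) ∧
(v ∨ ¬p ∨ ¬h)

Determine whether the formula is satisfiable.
No

No, the formula is not satisfiable.

No assignment of truth values to the variables can make all 40 clauses true simultaneously.

The formula is UNSAT (unsatisfiable).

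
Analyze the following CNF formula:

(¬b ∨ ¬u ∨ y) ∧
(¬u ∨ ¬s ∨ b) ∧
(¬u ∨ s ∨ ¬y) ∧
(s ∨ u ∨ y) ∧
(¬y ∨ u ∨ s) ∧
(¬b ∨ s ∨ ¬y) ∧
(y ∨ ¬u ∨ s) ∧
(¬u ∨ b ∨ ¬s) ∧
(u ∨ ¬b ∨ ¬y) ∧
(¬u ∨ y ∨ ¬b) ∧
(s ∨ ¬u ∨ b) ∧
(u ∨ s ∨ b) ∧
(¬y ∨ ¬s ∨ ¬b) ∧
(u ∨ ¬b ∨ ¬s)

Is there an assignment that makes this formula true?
Yes

Yes, the formula is satisfiable.

One satisfying assignment is: u=False, b=False, y=False, s=True

Verification: With this assignment, all 14 clauses evaluate to true.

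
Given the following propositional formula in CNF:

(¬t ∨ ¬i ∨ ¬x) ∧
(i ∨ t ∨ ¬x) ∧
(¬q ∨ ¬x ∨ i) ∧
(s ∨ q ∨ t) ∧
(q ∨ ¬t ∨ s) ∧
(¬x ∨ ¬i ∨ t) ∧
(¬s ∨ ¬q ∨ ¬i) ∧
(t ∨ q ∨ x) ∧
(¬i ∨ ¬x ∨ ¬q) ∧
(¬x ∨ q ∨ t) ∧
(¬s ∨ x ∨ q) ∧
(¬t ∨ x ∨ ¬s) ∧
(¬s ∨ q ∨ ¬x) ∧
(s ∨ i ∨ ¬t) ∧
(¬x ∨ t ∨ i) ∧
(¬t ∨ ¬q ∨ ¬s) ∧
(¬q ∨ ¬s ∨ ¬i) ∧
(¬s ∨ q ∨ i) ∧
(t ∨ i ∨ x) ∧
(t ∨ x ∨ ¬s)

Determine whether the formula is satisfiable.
Yes

Yes, the formula is satisfiable.

One satisfying assignment is: x=False, i=True, q=True, s=False, t=False

Verification: With this assignment, all 20 clauses evaluate to true.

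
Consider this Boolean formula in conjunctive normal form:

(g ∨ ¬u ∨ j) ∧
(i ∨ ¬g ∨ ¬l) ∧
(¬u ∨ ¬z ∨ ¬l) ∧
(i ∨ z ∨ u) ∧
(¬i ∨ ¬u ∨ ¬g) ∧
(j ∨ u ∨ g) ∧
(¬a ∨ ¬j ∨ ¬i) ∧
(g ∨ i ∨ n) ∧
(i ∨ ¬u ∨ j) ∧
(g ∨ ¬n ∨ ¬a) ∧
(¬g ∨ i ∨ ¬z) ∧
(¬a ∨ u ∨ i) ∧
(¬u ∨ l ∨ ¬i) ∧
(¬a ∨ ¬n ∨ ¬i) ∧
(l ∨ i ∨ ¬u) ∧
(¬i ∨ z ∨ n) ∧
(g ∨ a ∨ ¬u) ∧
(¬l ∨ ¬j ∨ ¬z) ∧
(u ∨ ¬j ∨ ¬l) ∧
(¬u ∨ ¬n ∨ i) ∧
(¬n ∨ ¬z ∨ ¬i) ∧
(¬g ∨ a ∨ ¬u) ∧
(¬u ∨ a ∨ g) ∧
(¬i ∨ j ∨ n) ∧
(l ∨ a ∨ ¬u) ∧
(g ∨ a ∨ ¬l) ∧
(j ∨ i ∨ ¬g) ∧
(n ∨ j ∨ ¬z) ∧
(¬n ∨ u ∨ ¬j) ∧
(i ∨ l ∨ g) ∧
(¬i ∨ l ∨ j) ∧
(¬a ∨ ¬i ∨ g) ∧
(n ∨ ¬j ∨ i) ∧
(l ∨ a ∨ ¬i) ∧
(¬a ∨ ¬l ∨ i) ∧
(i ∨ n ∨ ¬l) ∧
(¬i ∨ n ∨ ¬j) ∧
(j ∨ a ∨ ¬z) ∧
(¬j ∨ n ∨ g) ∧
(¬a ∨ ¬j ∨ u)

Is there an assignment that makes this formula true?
Yes

Yes, the formula is satisfiable.

One satisfying assignment is: u=False, j=False, g=True, n=True, a=False, l=True, i=True, z=False

Verification: With this assignment, all 40 clauses evaluate to true.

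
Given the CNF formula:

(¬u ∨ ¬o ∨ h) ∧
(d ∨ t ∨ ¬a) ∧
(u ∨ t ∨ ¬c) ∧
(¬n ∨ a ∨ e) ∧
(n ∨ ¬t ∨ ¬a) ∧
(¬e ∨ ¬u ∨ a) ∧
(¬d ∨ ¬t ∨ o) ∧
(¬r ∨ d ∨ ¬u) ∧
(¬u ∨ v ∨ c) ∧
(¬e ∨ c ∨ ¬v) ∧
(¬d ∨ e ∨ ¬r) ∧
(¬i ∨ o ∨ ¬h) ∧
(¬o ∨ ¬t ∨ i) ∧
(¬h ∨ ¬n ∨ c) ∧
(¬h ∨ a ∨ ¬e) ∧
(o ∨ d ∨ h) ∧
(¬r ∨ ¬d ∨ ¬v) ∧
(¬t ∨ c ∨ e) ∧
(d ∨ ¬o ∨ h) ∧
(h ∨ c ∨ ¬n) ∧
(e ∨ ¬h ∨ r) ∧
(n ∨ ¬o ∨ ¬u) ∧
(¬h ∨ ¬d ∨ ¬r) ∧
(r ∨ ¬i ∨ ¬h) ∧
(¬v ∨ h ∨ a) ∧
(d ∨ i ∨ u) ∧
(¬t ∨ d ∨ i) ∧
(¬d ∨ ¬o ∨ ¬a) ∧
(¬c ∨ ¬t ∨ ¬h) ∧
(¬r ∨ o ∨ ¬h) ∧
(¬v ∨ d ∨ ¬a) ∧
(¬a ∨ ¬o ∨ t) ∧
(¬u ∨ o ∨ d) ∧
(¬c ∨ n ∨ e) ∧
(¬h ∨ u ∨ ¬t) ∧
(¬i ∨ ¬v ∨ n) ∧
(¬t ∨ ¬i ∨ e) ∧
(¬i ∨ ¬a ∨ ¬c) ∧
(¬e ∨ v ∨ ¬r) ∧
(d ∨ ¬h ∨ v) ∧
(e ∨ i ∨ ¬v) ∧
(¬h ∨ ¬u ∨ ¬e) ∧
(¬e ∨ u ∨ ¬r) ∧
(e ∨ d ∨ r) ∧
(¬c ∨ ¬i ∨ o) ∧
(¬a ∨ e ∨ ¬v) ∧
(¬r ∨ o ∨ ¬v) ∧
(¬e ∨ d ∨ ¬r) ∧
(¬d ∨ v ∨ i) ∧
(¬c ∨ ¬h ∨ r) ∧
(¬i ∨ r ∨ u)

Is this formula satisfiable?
Yes

Yes, the formula is satisfiable.

One satisfying assignment is: u=True, r=False, h=False, n=False, o=False, a=True, v=True, d=True, c=True, t=False, i=False, e=True

Verification: With this assignment, all 51 clauses evaluate to true.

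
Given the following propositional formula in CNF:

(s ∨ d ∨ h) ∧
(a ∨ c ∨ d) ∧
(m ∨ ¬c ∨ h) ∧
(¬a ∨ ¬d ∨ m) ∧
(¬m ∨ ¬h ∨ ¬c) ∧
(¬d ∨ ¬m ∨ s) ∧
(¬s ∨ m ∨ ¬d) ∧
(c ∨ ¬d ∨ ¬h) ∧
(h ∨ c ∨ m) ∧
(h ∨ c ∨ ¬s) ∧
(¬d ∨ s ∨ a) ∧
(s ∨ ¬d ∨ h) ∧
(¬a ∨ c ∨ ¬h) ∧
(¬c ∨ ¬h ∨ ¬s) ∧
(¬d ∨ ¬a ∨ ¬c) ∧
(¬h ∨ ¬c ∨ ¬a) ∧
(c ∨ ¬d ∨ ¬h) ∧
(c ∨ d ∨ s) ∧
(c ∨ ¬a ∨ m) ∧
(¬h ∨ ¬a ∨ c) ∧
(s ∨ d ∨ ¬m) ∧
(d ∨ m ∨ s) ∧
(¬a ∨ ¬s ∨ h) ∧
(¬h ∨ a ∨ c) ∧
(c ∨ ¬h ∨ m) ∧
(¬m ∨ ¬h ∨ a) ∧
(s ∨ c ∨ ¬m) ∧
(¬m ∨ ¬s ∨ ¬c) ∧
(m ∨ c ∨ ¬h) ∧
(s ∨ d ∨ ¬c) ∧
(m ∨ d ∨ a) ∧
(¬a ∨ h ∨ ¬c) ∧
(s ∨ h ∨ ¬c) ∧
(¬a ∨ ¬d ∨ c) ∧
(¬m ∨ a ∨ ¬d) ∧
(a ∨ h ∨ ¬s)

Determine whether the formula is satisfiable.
No

No, the formula is not satisfiable.

No assignment of truth values to the variables can make all 36 clauses true simultaneously.

The formula is UNSAT (unsatisfiable).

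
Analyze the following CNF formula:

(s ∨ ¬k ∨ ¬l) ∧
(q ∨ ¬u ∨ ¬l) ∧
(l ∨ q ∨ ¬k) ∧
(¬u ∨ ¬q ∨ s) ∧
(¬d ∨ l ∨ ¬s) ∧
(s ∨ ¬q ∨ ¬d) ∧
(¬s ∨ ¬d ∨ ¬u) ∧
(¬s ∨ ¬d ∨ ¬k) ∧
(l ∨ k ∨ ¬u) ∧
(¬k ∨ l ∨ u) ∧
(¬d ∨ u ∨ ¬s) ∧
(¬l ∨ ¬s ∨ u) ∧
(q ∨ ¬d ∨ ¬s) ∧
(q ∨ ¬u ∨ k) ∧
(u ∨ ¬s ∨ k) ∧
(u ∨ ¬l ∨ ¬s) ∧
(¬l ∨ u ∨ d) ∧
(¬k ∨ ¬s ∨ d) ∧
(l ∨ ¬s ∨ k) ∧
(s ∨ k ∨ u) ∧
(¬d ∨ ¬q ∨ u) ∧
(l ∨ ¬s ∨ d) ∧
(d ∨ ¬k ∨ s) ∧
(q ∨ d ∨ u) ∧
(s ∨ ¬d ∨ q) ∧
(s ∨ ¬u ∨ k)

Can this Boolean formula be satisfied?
Yes

Yes, the formula is satisfiable.

One satisfying assignment is: u=True, s=True, d=False, l=True, k=False, q=True

Verification: With this assignment, all 26 clauses evaluate to true.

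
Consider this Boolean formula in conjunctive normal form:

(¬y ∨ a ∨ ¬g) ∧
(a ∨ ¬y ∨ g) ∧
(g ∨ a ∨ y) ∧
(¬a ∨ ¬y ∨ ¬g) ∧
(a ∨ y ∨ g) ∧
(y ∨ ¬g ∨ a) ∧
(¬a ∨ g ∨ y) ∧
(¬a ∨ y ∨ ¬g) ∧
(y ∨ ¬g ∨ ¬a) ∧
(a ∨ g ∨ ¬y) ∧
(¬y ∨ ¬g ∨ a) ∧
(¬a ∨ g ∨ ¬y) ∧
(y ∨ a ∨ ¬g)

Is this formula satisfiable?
No

No, the formula is not satisfiable.

No assignment of truth values to the variables can make all 13 clauses true simultaneously.

The formula is UNSAT (unsatisfiable).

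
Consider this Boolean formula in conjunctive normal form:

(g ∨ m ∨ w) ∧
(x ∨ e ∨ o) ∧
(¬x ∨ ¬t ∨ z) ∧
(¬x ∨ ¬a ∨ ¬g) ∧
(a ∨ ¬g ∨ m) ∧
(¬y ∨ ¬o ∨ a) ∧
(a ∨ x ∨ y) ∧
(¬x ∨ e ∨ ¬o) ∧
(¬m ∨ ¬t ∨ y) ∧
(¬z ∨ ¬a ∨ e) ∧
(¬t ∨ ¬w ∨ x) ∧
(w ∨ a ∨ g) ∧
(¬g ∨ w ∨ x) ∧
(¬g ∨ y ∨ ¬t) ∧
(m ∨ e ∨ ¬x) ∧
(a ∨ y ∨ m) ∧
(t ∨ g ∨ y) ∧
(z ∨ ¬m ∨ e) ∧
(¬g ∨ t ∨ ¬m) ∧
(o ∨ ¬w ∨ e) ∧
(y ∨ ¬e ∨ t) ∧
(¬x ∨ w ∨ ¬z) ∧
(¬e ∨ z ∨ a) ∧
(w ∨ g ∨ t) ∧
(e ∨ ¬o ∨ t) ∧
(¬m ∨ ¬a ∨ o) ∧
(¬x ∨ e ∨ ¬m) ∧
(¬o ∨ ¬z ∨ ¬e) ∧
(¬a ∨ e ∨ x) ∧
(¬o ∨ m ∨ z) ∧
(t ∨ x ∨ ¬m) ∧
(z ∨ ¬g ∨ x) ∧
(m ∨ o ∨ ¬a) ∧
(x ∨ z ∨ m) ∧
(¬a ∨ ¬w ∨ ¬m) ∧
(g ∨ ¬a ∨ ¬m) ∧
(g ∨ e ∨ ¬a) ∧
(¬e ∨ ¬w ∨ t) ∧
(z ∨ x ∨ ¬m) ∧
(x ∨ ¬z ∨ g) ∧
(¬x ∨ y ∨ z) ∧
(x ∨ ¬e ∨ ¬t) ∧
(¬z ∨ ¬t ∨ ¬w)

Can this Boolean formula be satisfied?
No

No, the formula is not satisfiable.

No assignment of truth values to the variables can make all 43 clauses true simultaneously.

The formula is UNSAT (unsatisfiable).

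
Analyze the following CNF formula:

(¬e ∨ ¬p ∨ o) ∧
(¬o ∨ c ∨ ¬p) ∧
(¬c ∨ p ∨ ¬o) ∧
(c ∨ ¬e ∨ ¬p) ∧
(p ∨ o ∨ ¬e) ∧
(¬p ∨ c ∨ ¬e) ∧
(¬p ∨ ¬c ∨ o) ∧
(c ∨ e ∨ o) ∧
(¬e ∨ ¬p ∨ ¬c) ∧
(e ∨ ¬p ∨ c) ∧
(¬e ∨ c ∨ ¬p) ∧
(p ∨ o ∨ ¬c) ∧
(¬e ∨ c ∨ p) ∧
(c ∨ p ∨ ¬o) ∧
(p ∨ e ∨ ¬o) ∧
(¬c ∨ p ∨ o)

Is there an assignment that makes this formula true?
Yes

Yes, the formula is satisfiable.

One satisfying assignment is: o=True, e=False, p=True, c=True

Verification: With this assignment, all 16 clauses evaluate to true.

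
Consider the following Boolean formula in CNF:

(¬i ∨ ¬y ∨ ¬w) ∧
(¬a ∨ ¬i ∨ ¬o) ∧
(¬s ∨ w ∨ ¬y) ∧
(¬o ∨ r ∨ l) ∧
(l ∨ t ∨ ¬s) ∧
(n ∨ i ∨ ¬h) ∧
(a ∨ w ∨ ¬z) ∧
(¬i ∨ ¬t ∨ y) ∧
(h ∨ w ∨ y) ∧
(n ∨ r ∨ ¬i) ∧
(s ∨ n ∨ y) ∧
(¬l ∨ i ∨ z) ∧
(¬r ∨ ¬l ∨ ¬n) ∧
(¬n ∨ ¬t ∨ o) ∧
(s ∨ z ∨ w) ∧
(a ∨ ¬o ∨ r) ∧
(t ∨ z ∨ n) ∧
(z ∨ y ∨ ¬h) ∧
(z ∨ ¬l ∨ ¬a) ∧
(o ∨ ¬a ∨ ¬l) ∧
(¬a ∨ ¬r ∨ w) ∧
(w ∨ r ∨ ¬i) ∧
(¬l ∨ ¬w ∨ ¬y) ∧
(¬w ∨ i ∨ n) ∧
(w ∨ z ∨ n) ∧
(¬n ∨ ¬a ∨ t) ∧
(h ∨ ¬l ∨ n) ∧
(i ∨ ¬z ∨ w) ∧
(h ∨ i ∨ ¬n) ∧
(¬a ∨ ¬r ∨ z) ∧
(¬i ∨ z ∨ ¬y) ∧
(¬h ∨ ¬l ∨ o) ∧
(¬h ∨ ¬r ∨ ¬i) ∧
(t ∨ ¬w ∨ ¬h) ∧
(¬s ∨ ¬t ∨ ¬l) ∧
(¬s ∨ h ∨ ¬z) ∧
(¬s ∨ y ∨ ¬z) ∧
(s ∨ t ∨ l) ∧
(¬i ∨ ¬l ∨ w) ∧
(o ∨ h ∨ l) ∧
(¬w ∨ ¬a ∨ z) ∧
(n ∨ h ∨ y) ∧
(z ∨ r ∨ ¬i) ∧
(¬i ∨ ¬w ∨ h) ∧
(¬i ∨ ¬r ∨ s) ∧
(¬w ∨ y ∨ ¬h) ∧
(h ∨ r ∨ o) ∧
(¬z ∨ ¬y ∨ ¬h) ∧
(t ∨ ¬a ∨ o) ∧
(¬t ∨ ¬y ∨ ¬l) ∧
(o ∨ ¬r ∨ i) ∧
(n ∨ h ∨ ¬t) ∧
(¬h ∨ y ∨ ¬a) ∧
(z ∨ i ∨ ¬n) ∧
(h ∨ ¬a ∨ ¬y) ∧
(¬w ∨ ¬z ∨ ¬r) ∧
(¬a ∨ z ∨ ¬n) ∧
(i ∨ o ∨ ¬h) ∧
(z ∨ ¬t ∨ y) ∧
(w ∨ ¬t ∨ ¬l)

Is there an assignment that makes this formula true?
No

No, the formula is not satisfiable.

No assignment of truth values to the variables can make all 60 clauses true simultaneously.

The formula is UNSAT (unsatisfiable).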